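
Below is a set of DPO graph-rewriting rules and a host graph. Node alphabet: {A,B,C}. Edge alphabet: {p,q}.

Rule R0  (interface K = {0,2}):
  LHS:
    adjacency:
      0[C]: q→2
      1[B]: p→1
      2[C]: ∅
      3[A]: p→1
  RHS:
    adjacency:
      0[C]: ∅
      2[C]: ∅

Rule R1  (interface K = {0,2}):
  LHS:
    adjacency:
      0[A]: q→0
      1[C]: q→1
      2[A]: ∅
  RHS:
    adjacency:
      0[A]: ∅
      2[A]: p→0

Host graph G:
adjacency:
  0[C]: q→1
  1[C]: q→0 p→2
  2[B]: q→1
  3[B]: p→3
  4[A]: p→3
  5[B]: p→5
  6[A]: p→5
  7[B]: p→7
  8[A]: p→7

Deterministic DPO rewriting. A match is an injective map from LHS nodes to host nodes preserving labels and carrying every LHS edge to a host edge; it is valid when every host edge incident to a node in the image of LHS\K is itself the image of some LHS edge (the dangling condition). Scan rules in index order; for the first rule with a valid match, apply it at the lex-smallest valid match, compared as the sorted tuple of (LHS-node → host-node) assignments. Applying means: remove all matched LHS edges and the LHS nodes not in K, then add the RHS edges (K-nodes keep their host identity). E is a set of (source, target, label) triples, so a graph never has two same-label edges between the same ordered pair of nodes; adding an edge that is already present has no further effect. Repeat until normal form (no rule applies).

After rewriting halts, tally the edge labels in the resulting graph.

[0] host  ⇒  9 nodes, 10 edges  {0-q->1 1-q->0 1-p->2 2-q->1 3-p->3 4-p->3 5-p->5 6-p->5 7-p->7 8-p->7}
[1] R0 @ {0↦0, 1↦3, 2↦1, 3↦4}  ⇒  7 nodes, 7 edges  {1-q->0 1-p->2 2-q->1 5-p->5 6-p->5 7-p->7 8-p->7}
[2] R0 @ {0↦1, 1↦5, 2↦0, 3↦6}  ⇒  5 nodes, 4 edges  {1-p->2 2-q->1 7-p->7 8-p->7}
final graph: no rule applies after step 2
NF edges: [(1, 2, 'p'), (2, 1, 'q'), (7, 7, 'p'), (8, 7, 'p')]

Answer: p:3 q:1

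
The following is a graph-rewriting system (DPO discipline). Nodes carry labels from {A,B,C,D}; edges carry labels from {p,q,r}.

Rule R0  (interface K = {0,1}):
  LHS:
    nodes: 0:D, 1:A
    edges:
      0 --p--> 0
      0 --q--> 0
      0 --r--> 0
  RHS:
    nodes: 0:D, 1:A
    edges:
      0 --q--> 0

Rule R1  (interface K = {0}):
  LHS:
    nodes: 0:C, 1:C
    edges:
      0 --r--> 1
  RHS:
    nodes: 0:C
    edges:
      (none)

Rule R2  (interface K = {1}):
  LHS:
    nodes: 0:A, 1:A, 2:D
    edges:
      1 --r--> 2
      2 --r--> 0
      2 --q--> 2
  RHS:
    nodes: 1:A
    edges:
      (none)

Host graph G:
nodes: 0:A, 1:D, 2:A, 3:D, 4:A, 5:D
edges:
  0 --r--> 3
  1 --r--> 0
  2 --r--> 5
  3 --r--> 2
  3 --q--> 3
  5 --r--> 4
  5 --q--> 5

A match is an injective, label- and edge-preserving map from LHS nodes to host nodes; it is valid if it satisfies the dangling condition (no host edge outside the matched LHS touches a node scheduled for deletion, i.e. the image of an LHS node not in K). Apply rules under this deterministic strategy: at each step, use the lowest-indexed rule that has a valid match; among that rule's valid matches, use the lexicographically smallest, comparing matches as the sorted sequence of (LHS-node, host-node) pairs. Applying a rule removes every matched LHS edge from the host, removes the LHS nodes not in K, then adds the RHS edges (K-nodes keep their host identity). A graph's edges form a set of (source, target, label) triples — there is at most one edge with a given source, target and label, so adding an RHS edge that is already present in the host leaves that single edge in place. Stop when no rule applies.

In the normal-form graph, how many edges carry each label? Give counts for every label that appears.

initial: |V|=6 |E|=7  E = 0-r->3 1-r->0 2-r->5 3-r->2 3-q->3 5-r->4 5-q->5
step 1: apply R2 at {0↦4, 1↦2, 2↦5}  → |V|=4 |E|=4  E = 0-r->3 1-r->0 3-r->2 3-q->3
step 2: apply R2 at {0↦2, 1↦0, 2↦3}  → |V|=2 |E|=1  E = 1-r->0
halt: no rule applies after step 2
NF edges: [(1, 0, 'r')]

Answer: r:1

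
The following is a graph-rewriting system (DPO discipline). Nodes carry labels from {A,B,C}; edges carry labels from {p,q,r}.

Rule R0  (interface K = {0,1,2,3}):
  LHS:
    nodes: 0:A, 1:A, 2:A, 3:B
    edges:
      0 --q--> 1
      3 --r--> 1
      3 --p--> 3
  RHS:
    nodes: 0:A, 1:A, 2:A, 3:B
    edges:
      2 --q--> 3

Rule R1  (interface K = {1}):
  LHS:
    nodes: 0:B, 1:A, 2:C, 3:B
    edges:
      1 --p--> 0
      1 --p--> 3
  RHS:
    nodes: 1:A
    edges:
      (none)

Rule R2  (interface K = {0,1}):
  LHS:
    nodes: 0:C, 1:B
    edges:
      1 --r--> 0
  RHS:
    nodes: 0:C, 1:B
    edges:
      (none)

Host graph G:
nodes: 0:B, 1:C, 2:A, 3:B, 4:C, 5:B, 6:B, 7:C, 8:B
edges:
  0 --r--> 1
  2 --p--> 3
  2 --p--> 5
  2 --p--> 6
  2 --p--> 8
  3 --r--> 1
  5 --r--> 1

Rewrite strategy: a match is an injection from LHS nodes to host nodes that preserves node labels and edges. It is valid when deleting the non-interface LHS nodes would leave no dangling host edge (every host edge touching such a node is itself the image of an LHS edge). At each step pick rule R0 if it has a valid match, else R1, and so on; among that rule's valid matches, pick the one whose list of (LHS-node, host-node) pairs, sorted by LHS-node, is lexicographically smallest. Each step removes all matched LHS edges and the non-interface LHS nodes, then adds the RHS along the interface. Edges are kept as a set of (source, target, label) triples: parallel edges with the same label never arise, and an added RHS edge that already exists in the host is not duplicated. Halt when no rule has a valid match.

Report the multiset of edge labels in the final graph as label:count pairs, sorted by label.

initial: |V|=9 |E|=7  E = 0-r->1 2-p->3 2-p->5 2-p->6 2-p->8 3-r->1 5-r->1
step 1: apply R1 at {0↦6, 1↦2, 2↦4, 3↦8}  → |V|=6 |E|=5  E = 0-r->1 2-p->3 2-p->5 3-r->1 5-r->1
step 2: apply R2 at {0↦1, 1↦0}  → |V|=6 |E|=4  E = 2-p->3 2-p->5 3-r->1 5-r->1
step 3: apply R2 at {0↦1, 1↦3}  → |V|=6 |E|=3  E = 2-p->3 2-p->5 5-r->1
step 4: apply R2 at {0↦1, 1↦5}  → |V|=6 |E|=2  E = 2-p->3 2-p->5
step 5: apply R1 at {0↦3, 1↦2, 2↦1, 3↦5}  → |V|=3 |E|=0  E = ∅
halt: no rule applies after step 5
NF edges: []

Answer: (no edges)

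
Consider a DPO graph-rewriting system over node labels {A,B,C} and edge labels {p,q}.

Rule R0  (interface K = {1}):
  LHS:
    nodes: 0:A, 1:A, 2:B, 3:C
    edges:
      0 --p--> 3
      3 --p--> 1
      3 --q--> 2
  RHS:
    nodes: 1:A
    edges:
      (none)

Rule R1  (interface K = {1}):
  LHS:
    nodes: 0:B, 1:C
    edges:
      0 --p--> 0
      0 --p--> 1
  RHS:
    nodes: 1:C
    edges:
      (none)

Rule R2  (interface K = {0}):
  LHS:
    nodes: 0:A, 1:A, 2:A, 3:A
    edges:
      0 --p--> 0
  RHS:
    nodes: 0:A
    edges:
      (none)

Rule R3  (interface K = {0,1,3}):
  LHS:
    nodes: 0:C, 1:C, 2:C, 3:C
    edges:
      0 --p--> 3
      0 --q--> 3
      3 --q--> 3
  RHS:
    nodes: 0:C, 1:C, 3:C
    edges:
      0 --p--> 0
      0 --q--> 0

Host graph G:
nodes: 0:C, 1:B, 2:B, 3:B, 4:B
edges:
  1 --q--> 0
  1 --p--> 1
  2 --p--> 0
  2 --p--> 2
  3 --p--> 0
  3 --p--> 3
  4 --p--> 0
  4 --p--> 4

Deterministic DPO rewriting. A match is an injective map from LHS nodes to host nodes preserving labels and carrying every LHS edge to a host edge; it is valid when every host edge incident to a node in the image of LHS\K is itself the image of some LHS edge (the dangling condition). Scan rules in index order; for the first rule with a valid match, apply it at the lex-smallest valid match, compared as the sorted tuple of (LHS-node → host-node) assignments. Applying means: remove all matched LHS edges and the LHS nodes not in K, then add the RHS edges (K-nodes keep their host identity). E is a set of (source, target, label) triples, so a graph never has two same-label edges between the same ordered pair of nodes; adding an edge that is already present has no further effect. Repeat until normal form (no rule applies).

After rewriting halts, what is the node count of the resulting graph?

start.  V:5 E:8  edges: 1-q->0 1-p->1 2-p->0 2-p->2 3-p->0 3-p->3 4-p->0 4-p->4
1. fire R1 via {0↦2, 1↦0}  →  V:4 E:6  edges: 1-q->0 1-p->1 3-p->0 3-p->3 4-p->0 4-p->4
2. fire R1 via {0↦3, 1↦0}  →  V:3 E:4  edges: 1-q->0 1-p->1 4-p->0 4-p->4
3. fire R1 via {0↦4, 1↦0}  →  V:2 E:2  edges: 1-q->0 1-p->1
halt: no rule applies after step 3
NF nodes: {0:C, 1:B}

Answer: 2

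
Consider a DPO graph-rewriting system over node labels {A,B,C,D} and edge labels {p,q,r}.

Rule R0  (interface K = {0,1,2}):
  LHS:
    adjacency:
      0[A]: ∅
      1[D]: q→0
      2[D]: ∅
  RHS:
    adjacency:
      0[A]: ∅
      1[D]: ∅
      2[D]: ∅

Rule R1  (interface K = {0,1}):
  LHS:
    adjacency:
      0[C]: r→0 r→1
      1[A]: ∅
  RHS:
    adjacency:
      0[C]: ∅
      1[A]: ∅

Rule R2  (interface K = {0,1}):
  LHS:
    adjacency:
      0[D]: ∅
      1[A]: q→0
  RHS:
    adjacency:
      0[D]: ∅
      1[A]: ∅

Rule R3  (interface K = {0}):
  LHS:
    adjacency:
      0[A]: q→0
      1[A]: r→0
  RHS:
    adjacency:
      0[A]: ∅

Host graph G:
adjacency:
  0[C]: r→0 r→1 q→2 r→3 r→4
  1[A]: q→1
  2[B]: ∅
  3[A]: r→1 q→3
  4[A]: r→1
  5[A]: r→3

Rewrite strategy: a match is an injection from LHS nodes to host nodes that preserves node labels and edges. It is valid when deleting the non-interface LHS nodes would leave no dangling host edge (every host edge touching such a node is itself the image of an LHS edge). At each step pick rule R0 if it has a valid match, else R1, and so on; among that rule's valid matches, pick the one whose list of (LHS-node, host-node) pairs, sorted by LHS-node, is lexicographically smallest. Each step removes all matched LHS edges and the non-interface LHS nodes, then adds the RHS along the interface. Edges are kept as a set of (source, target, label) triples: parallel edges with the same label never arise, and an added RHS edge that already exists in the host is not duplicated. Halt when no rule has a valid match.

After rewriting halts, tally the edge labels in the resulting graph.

[0] host  ⇒  6 nodes, 10 edges  {0-r->0 0-r->1 0-q->2 0-r->3 0-r->4 1-q->1 3-r->1 3-q->3 4-r->1 5-r->3}
[1] R1 @ {0↦0, 1↦1}  ⇒  6 nodes, 8 edges  {0-q->2 0-r->3 0-r->4 1-q->1 3-r->1 3-q->3 4-r->1 5-r->3}
[2] R3 @ {0↦3, 1↦5}  ⇒  5 nodes, 6 edges  {0-q->2 0-r->3 0-r->4 1-q->1 3-r->1 4-r->1}
normal form: no rule applies after step 2
NF edges: [(0, 2, 'q'), (0, 3, 'r'), (0, 4, 'r'), (1, 1, 'q'), (3, 1, 'r'), (4, 1, 'r')]

Answer: q:2 r:4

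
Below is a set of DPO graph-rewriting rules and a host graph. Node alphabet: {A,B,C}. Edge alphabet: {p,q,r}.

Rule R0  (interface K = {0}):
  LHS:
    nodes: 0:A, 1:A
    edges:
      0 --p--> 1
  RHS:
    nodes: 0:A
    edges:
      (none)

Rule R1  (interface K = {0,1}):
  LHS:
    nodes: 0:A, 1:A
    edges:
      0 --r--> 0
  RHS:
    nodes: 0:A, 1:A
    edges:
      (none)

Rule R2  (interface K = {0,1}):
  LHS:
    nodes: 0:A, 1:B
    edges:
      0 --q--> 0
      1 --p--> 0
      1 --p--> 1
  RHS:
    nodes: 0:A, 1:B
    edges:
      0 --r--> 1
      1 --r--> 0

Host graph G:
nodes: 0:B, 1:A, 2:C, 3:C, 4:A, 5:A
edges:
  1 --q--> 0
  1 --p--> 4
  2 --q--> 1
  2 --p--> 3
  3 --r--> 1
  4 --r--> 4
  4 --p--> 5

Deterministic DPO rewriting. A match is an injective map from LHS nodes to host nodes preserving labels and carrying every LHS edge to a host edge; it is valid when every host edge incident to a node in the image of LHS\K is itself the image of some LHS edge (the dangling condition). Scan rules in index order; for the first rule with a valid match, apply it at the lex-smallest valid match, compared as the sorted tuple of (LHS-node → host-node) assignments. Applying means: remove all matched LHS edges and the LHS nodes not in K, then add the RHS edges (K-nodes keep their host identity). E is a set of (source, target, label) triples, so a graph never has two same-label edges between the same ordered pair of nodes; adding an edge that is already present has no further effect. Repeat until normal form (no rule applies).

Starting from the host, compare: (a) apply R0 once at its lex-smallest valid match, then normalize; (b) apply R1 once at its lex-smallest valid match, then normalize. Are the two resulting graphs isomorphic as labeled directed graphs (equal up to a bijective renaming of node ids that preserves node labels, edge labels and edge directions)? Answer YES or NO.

branch R0-first: apply at {0↦4, 1↦5} → |E|=6, then 2 more step(s) → NF |V|=4 |E|=4 V={0:B, 1:A, 2:C, 3:C} E=1-q->0 2-q->1 2-p->3 3-r->1
branch R1-first: apply at {0↦4, 1↦1} → |E|=6, then 2 more step(s) → NF |V|=4 |E|=4 V={0:B, 1:A, 2:C, 3:C} E=1-q->0 2-q->1 2-p->3 3-r->1
graphs isomorphic (equal up to label-preserving node renaming)

Answer: YES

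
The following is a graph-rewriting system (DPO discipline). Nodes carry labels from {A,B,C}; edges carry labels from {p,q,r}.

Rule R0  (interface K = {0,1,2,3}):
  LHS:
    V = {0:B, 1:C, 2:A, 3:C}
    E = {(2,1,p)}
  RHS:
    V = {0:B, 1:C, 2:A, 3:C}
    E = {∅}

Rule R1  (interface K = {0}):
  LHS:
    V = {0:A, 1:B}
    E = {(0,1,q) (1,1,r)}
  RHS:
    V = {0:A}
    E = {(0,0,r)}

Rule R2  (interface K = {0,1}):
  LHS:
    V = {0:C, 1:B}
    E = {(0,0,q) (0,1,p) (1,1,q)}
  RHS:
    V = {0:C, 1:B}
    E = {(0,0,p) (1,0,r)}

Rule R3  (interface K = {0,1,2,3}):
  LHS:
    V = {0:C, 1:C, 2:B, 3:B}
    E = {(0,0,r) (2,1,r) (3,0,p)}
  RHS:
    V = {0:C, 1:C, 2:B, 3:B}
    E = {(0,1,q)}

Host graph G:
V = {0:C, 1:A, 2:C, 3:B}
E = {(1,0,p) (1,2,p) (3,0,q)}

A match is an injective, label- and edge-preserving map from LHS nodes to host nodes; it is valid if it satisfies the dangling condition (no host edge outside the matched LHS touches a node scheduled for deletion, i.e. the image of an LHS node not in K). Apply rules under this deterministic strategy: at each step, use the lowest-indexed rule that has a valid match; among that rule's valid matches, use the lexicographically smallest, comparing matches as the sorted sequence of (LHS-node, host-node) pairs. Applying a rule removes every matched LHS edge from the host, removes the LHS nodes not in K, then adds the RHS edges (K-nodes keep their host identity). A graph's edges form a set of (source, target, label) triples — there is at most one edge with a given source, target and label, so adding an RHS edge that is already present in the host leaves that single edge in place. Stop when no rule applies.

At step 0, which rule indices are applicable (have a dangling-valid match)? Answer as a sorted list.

R0: 2 valid matches — {0↦3, 1↦0, 2↦1, 3↦2}, {0↦3, 1↦2, 2↦1, 3↦0}
R1: no valid match — LHS pattern not found
R2: no valid match — LHS pattern not found
R3: no valid match — LHS pattern not found

Answer: [R0]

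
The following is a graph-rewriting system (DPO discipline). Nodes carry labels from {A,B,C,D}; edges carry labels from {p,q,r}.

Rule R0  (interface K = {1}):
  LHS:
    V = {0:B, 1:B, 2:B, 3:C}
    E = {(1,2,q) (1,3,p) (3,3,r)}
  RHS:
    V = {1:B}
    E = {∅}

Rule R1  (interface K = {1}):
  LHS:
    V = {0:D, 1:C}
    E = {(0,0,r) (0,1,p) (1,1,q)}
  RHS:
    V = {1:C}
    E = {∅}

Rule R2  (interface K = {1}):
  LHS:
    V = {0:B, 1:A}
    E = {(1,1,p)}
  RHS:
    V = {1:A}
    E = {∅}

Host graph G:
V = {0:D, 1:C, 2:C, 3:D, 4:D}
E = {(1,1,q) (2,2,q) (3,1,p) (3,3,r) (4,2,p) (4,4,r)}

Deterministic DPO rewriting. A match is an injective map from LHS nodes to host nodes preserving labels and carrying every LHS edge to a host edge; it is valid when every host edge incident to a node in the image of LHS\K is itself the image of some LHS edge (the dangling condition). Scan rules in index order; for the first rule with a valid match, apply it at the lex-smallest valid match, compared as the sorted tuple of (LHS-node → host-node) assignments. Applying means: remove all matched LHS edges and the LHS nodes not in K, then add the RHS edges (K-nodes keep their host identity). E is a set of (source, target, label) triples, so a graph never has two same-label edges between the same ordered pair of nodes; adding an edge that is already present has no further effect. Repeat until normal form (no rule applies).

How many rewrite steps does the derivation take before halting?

Answer: 2

Derivation:
start.  V:5 E:6  edges: 1-q->1 2-q->2 3-p->1 3-r->3 4-p->2 4-r->4
1. fire R1 via {0↦3, 1↦1}  →  V:4 E:3  edges: 2-q->2 4-p->2 4-r->4
2. fire R1 via {0↦4, 1↦2}  →  V:3 E:0  edges: ∅
normal form: no rule applies after step 2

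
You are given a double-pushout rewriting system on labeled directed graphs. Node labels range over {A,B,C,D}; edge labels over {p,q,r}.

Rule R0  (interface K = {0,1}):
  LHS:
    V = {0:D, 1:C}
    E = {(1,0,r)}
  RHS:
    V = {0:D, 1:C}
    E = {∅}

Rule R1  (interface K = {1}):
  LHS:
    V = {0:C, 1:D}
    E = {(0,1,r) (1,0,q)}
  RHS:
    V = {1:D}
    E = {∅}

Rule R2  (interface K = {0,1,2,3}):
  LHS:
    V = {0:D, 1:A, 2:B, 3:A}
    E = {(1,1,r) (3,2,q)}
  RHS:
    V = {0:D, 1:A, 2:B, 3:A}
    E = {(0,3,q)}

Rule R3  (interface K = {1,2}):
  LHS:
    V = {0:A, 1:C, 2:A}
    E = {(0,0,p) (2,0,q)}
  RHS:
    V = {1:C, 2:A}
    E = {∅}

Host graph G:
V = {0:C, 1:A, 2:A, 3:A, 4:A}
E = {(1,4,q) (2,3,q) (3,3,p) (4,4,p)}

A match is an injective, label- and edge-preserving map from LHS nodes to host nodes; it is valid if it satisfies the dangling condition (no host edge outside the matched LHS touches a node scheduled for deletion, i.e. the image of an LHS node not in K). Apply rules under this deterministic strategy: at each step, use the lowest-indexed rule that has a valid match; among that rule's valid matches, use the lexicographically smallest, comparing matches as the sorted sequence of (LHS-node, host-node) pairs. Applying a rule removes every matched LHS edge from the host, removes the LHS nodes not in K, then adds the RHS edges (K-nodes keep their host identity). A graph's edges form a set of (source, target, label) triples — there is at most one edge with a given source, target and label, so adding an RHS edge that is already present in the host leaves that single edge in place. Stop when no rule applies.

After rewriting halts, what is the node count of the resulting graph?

Answer: 3

Rewrite trace:
initial: |V|=5 |E|=4  E = 1-q->4 2-q->3 3-p->3 4-p->4
step 1: apply R3 at {0↦3, 1↦0, 2↦2}  → |V|=4 |E|=2  E = 1-q->4 4-p->4
step 2: apply R3 at {0↦4, 1↦0, 2↦1}  → |V|=3 |E|=0  E = ∅
halt: no rule applies after step 2
NF nodes: {0:C, 1:A, 2:A}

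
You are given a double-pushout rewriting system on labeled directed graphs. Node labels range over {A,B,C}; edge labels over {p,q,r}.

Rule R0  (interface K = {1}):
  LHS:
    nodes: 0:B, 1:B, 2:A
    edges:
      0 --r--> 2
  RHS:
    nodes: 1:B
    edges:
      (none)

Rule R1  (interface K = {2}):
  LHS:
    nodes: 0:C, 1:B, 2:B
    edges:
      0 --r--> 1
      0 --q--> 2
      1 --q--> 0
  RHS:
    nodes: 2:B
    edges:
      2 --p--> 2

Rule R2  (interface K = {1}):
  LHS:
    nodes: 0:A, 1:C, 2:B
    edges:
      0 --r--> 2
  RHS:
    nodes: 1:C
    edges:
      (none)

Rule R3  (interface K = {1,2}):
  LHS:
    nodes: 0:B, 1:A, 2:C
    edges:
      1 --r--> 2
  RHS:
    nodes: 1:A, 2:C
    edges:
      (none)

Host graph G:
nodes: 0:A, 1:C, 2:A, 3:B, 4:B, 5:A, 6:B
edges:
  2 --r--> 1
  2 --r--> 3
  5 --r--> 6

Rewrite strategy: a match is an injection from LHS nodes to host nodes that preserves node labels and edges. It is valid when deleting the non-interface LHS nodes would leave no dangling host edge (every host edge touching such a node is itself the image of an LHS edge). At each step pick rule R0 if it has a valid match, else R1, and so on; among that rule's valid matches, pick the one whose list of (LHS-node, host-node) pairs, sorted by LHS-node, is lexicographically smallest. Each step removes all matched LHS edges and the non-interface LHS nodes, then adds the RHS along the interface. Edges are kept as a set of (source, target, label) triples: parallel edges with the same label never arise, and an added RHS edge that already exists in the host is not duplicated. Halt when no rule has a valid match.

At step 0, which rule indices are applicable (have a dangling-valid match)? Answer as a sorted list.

R0: no valid match — LHS pattern not found
R1: no valid match — LHS pattern not found
R2: 1 valid match — {0↦5, 1↦1, 2↦6}
R3: 1 valid match — {0↦4, 1↦2, 2↦1}

Answer: [R2,R3]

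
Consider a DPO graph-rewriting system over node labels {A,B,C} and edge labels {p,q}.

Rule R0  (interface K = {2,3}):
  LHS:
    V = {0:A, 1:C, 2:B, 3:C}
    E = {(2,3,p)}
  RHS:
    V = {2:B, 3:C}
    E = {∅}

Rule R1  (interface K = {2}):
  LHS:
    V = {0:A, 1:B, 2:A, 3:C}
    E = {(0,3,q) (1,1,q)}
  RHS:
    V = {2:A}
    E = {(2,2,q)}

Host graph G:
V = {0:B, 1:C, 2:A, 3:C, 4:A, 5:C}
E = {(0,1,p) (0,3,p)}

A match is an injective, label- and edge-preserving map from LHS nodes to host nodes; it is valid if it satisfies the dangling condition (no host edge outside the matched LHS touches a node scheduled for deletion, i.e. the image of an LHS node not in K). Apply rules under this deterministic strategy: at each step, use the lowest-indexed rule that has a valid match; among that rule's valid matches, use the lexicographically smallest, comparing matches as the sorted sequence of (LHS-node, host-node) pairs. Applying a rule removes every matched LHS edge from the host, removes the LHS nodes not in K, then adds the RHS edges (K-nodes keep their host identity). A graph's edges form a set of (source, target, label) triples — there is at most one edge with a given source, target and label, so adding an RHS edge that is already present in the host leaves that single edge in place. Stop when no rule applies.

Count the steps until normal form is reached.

[0] host  ⇒  6 nodes, 2 edges  {0-p->1 0-p->3}
[1] R0 @ {0↦2, 1↦5, 2↦0, 3↦1}  ⇒  4 nodes, 1 edges  {0-p->3}
[2] R0 @ {0↦4, 1↦1, 2↦0, 3↦3}  ⇒  2 nodes, 0 edges  {∅}
halt: no rule applies after step 2

Answer: 2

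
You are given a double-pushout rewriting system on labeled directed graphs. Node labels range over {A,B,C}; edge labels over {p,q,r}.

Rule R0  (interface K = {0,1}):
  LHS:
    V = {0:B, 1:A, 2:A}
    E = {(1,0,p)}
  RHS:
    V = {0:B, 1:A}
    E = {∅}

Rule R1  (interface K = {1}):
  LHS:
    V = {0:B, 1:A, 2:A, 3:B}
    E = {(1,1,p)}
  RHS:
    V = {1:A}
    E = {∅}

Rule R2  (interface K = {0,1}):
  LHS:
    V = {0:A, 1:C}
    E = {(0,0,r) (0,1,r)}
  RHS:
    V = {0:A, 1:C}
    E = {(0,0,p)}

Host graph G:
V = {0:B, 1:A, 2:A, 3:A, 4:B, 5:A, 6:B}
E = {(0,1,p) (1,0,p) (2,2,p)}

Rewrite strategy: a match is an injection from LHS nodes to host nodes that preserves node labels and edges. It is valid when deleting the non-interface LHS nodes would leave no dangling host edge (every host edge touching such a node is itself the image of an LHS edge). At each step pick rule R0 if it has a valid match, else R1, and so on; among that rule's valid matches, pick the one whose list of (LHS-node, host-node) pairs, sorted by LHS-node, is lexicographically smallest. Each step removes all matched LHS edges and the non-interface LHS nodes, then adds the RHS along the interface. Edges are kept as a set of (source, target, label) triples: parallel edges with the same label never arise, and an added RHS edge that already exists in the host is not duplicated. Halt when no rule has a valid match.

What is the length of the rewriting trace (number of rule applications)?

initial: |V|=7 |E|=3  E = 0-p->1 1-p->0 2-p->2
step 1: apply R0 at {0↦0, 1↦1, 2↦3}  → |V|=6 |E|=2  E = 0-p->1 2-p->2
step 2: apply R1 at {0↦4, 1↦2, 2↦5, 3↦6}  → |V|=3 |E|=1  E = 0-p->1
normal form: no rule applies after step 2

Answer: 2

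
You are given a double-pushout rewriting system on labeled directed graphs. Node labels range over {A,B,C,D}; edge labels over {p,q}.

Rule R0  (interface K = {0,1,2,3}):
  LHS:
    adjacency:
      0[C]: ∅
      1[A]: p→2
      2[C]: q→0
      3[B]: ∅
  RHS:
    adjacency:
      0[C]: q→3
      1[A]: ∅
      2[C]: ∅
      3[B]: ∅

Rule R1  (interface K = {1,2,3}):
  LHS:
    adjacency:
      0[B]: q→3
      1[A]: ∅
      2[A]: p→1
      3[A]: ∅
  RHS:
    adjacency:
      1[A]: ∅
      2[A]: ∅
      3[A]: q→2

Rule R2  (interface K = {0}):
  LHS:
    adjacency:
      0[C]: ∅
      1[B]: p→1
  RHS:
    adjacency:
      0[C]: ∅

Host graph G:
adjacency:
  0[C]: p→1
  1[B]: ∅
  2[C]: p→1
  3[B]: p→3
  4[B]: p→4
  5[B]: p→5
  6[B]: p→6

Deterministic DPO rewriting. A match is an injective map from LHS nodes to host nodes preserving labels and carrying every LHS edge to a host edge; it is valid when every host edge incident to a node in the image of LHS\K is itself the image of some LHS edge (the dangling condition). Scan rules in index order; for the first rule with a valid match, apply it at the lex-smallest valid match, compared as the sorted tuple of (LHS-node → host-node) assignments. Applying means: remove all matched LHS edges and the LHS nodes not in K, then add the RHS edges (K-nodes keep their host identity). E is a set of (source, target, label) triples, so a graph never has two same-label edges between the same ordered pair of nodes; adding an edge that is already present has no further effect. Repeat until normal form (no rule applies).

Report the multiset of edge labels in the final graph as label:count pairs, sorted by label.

Answer: p:2

Derivation:
start.  V:7 E:6  edges: 0-p->1 2-p->1 3-p->3 4-p->4 5-p->5 6-p->6
1. fire R2 via {0↦0, 1↦3}  →  V:6 E:5  edges: 0-p->1 2-p->1 4-p->4 5-p->5 6-p->6
2. fire R2 via {0↦0, 1↦4}  →  V:5 E:4  edges: 0-p->1 2-p->1 5-p->5 6-p->6
3. fire R2 via {0↦0, 1↦5}  →  V:4 E:3  edges: 0-p->1 2-p->1 6-p->6
4. fire R2 via {0↦0, 1↦6}  →  V:3 E:2  edges: 0-p->1 2-p->1
halt: no rule applies after step 4
NF edges: [(0, 1, 'p'), (2, 1, 'p')]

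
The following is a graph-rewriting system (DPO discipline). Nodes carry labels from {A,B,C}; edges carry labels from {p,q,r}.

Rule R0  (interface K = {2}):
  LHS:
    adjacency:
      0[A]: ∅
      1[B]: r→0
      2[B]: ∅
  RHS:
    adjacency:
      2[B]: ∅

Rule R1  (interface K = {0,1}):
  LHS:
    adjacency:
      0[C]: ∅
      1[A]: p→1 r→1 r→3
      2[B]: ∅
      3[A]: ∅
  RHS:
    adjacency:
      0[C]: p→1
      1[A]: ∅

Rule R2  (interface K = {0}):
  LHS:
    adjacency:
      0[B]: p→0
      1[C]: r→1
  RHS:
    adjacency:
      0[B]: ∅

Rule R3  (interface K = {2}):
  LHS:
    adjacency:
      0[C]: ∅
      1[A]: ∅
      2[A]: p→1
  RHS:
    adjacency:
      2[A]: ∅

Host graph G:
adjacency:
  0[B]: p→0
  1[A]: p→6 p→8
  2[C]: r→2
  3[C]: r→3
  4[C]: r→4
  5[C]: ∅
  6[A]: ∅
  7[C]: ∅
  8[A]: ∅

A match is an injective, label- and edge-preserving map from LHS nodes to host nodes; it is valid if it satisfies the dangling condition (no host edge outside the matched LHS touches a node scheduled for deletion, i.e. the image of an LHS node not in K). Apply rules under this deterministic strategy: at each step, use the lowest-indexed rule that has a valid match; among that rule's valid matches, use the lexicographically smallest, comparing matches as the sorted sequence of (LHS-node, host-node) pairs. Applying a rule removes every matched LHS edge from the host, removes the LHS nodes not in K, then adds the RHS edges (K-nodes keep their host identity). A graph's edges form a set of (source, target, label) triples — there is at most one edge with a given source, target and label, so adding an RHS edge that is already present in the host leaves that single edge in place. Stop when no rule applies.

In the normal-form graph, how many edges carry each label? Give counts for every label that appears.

[0] host  ⇒  9 nodes, 6 edges  {0-p->0 1-p->6 1-p->8 2-r->2 3-r->3 4-r->4}
[1] R2 @ {0↦0, 1↦2}  ⇒  8 nodes, 4 edges  {1-p->6 1-p->8 3-r->3 4-r->4}
[2] R3 @ {0↦5, 1↦6, 2↦1}  ⇒  6 nodes, 3 edges  {1-p->8 3-r->3 4-r->4}
[3] R3 @ {0↦7, 1↦8, 2↦1}  ⇒  4 nodes, 2 edges  {3-r->3 4-r->4}
halt: no rule applies after step 3
NF edges: [(3, 3, 'r'), (4, 4, 'r')]

Answer: r:2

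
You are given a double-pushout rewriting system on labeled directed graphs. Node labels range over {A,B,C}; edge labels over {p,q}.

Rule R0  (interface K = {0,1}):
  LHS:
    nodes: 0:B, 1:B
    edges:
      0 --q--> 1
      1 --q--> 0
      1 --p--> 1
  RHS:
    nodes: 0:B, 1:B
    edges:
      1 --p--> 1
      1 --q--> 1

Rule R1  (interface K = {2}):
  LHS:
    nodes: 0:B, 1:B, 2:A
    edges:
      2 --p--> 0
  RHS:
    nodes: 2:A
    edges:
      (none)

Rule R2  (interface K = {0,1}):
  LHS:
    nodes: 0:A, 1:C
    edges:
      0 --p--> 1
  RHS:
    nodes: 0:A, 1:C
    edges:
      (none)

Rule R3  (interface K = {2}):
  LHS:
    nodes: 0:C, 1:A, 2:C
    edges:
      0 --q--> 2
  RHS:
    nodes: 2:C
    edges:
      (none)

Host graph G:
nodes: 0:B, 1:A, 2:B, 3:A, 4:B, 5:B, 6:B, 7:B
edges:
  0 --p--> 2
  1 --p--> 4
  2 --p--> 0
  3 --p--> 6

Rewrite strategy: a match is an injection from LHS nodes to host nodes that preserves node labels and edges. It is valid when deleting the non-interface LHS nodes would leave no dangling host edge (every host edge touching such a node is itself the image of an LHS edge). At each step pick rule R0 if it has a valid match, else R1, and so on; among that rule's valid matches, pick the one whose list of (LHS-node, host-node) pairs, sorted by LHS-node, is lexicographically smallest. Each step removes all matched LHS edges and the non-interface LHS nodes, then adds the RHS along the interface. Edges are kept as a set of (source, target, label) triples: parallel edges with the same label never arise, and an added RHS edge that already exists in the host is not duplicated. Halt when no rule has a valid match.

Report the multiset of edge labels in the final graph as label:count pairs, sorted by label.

[0] host  ⇒  8 nodes, 4 edges  {0-p->2 1-p->4 2-p->0 3-p->6}
[1] R1 @ {0↦4, 1↦5, 2↦1}  ⇒  6 nodes, 3 edges  {0-p->2 2-p->0 3-p->6}
[2] R1 @ {0↦6, 1↦7, 2↦3}  ⇒  4 nodes, 2 edges  {0-p->2 2-p->0}
normal form: no rule applies after step 2
NF edges: [(0, 2, 'p'), (2, 0, 'p')]

Answer: p:2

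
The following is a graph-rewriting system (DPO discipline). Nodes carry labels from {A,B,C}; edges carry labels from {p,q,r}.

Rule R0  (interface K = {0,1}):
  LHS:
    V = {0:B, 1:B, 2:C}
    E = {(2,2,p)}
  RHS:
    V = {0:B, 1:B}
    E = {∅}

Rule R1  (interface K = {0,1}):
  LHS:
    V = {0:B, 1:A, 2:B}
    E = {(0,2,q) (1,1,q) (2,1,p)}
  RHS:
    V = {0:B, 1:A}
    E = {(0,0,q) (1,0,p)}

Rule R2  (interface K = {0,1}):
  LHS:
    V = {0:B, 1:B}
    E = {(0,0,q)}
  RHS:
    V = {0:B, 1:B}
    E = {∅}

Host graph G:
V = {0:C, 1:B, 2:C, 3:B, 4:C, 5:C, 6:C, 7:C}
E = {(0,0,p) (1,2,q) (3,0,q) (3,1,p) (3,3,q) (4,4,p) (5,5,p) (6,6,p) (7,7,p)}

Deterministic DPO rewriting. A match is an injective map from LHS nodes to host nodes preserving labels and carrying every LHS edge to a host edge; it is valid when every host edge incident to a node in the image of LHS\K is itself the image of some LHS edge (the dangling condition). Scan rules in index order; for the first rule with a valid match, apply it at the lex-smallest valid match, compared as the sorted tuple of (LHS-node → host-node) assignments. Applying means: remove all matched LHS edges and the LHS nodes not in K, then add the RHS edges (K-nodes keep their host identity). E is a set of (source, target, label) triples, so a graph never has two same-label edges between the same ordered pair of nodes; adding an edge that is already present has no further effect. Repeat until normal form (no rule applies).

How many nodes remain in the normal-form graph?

Answer: 4

Steps:
initial: |V|=8 |E|=9  E = 0-p->0 1-q->2 3-q->0 3-p->1 3-q->3 4-p->4 5-p->5 6-p->6 7-p->7
step 1: apply R0 at {0↦1, 1↦3, 2↦4}  → |V|=7 |E|=8  E = 0-p->0 1-q->2 3-q->0 3-p->1 3-q->3 5-p->5 6-p->6 7-p->7
step 2: apply R0 at {0↦1, 1↦3, 2↦5}  → |V|=6 |E|=7  E = 0-p->0 1-q->2 3-q->0 3-p->1 3-q->3 6-p->6 7-p->7
step 3: apply R0 at {0↦1, 1↦3, 2↦6}  → |V|=5 |E|=6  E = 0-p->0 1-q->2 3-q->0 3-p->1 3-q->3 7-p->7
step 4: apply R0 at {0↦1, 1↦3, 2↦7}  → |V|=4 |E|=5  E = 0-p->0 1-q->2 3-q->0 3-p->1 3-q->3
step 5: apply R2 at {0↦3, 1↦1}  → |V|=4 |E|=4  E = 0-p->0 1-q->2 3-q->0 3-p->1
final graph: no rule applies after step 5
NF nodes: {0:C, 1:B, 2:C, 3:B}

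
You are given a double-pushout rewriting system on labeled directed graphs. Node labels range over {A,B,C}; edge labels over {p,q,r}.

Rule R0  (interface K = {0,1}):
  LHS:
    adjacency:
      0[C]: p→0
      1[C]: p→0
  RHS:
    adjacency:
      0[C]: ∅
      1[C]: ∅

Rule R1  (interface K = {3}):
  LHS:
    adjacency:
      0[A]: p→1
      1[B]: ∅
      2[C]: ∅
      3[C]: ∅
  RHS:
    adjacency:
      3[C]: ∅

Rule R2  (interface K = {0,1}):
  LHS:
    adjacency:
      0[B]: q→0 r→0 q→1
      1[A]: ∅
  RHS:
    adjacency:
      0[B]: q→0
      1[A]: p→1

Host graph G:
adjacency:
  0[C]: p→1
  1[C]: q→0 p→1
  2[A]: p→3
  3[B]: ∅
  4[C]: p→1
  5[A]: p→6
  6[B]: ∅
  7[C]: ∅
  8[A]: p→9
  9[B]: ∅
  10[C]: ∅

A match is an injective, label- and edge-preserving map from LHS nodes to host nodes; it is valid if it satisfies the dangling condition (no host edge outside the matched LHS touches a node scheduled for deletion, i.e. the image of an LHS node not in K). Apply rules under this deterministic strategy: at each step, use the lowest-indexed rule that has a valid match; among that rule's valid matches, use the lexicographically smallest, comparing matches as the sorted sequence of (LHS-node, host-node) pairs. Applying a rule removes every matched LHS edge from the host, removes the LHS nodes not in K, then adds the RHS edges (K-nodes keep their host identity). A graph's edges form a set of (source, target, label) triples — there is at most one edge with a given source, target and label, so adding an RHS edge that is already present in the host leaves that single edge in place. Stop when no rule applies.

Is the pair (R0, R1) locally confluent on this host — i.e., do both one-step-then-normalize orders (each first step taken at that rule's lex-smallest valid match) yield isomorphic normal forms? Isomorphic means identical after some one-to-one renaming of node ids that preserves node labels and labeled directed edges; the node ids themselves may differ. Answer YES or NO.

Answer: YES

Steps:
branch R0-first: apply at {0↦1, 1↦0} → |E|=5, then 2 more step(s) → NF |V|=5 |E|=3 V={0:C, 1:C, 4:C, 8:A, 9:B} E=1-q->0 4-p->1 8-p->9
branch R1-first: apply at {0↦2, 1↦3, 2↦7, 3↦0} → |E|=6, then 2 more step(s) → NF |V|=5 |E|=3 V={0:C, 1:C, 4:C, 8:A, 9:B} E=1-q->0 4-p->1 8-p->9
graphs isomorphic (equal up to label-preserving node renaming)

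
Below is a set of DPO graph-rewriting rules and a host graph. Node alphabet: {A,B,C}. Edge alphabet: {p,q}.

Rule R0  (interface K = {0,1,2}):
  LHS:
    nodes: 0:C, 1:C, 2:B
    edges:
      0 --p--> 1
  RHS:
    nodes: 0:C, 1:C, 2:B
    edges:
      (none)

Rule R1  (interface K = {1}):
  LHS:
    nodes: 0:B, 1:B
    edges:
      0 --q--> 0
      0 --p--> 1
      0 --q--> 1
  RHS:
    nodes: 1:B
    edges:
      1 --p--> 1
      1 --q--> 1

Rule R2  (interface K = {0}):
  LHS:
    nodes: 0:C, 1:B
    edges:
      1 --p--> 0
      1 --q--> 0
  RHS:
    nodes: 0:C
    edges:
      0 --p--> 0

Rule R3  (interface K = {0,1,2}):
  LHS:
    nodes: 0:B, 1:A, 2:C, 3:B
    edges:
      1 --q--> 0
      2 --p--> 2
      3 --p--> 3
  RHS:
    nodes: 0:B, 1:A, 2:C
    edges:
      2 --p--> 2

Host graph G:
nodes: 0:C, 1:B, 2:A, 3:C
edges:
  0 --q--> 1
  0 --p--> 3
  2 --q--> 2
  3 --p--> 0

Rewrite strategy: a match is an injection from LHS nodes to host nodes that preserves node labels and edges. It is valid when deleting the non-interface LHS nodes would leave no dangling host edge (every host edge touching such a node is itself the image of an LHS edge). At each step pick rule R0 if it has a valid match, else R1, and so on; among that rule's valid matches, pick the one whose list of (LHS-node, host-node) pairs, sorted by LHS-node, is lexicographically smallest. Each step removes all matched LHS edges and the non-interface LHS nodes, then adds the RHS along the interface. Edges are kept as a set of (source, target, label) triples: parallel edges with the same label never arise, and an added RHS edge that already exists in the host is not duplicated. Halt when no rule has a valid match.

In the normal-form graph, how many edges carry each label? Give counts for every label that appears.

Answer: q:2

Rewrite trace:
[0] host  ⇒  4 nodes, 4 edges  {0-q->1 0-p->3 2-q->2 3-p->0}
[1] R0 @ {0↦0, 1↦3, 2↦1}  ⇒  4 nodes, 3 edges  {0-q->1 2-q->2 3-p->0}
[2] R0 @ {0↦3, 1↦0, 2↦1}  ⇒  4 nodes, 2 edges  {0-q->1 2-q->2}
normal form: no rule applies after step 2
NF edges: [(0, 1, 'q'), (2, 2, 'q')]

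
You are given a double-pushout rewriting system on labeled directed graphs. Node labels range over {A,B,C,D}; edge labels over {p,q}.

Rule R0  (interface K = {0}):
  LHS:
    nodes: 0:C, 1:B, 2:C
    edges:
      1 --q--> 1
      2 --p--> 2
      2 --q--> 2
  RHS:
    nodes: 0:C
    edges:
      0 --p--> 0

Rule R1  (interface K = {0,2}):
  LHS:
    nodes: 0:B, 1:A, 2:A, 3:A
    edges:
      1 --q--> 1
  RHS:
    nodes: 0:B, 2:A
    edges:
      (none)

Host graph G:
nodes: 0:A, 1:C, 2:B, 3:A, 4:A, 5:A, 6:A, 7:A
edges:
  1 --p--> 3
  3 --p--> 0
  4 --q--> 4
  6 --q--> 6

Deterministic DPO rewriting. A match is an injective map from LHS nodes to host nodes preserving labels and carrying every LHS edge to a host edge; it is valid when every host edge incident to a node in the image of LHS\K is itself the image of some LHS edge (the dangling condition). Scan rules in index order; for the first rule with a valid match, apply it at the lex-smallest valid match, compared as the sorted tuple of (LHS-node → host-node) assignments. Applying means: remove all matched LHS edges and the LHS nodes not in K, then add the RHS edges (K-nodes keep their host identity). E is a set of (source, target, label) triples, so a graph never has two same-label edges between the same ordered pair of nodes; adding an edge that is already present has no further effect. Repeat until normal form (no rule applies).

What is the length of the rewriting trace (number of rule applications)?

start.  V:8 E:4  edges: 1-p->3 3-p->0 4-q->4 6-q->6
1. fire R1 via {0↦2, 1↦4, 2↦0, 3↦5}  →  V:6 E:3  edges: 1-p->3 3-p->0 6-q->6
2. fire R1 via {0↦2, 1↦6, 2↦0, 3↦7}  →  V:4 E:2  edges: 1-p->3 3-p->0
final graph: no rule applies after step 2

Answer: 2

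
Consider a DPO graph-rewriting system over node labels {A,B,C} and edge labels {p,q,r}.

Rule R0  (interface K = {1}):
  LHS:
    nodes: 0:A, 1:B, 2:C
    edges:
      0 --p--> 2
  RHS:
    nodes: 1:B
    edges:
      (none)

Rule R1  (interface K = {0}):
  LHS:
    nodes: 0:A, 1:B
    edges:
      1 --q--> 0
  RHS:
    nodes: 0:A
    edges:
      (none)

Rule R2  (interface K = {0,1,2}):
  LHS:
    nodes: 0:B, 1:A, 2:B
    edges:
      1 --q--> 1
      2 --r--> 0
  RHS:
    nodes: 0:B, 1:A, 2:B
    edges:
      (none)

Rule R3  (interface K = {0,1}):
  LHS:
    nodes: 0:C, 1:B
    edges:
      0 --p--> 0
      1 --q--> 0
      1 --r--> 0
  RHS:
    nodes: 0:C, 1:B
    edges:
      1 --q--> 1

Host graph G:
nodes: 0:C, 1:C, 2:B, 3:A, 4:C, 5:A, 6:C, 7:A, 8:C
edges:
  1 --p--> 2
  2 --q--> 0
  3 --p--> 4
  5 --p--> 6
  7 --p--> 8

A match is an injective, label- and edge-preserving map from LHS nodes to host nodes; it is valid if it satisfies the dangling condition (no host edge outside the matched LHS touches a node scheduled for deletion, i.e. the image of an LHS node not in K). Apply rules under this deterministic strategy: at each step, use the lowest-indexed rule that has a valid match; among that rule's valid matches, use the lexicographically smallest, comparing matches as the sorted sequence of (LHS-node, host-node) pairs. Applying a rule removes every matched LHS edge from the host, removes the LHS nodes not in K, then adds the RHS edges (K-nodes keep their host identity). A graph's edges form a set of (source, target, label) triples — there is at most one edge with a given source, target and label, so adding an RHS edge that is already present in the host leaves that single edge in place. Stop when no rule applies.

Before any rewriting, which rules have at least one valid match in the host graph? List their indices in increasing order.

Answer: [R0]

Derivation:
R0: 3 valid matches — {0↦3, 1↦2, 2↦4}, {0↦5, 1↦2, 2↦6}, {0↦7, 1↦2, 2↦8}
R1: no valid match — LHS pattern not found
R2: no valid match — LHS pattern not found
R3: no valid match — LHS pattern not found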